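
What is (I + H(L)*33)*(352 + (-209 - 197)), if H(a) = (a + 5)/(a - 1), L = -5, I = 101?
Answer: -5454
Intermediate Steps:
H(a) = (5 + a)/(-1 + a)
(I + H(L)*33)*(352 + (-209 - 197)) = (101 + ((5 - 5)/(-1 - 5))*33)*(352 + (-209 - 197)) = (101 + (0/(-6))*33)*(352 - 406) = (101 - ⅙*0*33)*(-54) = (101 + 0*33)*(-54) = (101 + 0)*(-54) = 101*(-54) = -5454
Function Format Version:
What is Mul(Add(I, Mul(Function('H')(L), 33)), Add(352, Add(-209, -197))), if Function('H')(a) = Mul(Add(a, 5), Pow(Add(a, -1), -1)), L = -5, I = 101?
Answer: -5454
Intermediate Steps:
Function('H')(a) = Mul(Pow(Add(-1, a), -1), Add(5, a)) (Function('H')(a) = Mul(Add(5, a), Pow(Add(-1, a), -1)) = Mul(Pow(Add(-1, a), -1), Add(5, a)))
Mul(Add(I, Mul(Function('H')(L), 33)), Add(352, Add(-209, -197))) = Mul(Add(101, Mul(Mul(Pow(Add(-1, -5), -1), Add(5, -5)), 33)), Add(352, Add(-209, -197))) = Mul(Add(101, Mul(Mul(Pow(-6, -1), 0), 33)), Add(352, -406)) = Mul(Add(101, Mul(Mul(Rational(-1, 6), 0), 33)), -54) = Mul(Add(101, Mul(0, 33)), -54) = Mul(Add(101, 0), -54) = Mul(101, -54) = -5454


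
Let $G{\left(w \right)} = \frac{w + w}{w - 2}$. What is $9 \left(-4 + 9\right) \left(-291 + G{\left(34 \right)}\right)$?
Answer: $- \frac{103995}{8} \approx -12999.0$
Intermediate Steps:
$G{\left(w \right)} = \frac{2 w}{-2 + w}$
$9 \left(-4 + 9\right) \left(-291 + G{\left(34 \right)}\right) = 9 \left(-4 + 9\right) \left(-291 + 2 \cdot 34 \frac{1}{-2 + 34}\right) = 9 \cdot 5 \left(-291 + 2 \cdot 34 \cdot \frac{1}{32}\right) = 45 \left(-291 + 2 \cdot 34 \cdot \frac{1}{32}\right) = 45 \left(-291 + \frac{17}{8}\right) = 45 \left(- \frac{2311}{8}\right) = - \frac{103995}{8}$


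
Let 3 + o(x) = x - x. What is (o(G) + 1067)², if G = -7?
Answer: 1132096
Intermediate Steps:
o(x) = -3 (o(x) = -3 + (x - x) = -3 + 0 = -3)
(o(G) + 1067)² = (-3 + 1067)² = 1064² = 1132096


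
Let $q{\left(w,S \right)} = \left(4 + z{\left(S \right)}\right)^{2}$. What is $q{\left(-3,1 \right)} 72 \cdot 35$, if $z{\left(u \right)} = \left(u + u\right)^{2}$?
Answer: $161280$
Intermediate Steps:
$z{\left(u \right)} = 4 u^{2}$ ($z{\left(u \right)} = \left(2 u\right)^{2} = 4 u^{2}$)
$q{\left(w,S \right)} = \left(4 + 4 S^{2}\right)^{2}$
$q{\left(-3,1 \right)} 72 \cdot 35 = 16 \left(1 + 1^{2}\right)^{2} \cdot 72 \cdot 35 = 16 \left(1 + 1\right)^{2} \cdot 72 \cdot 35 = 16 \cdot 2^{2} \cdot 72 \cdot 35 = 16 \cdot 4 \cdot 72 \cdot 35 = 64 \cdot 72 \cdot 35 = 4608 \cdot 35 = 161280$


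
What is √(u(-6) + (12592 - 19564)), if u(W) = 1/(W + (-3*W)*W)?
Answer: I*√90608226/114 ≈ 83.499*I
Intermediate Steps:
u(W) = 1/(W - 3*W²)
√(u(-6) + (12592 - 19564)) = √(-1/(-6*(-1 + 3*(-6))) + (12592 - 19564)) = √(-1*(-⅙)/(-1 - 18) - 6972) = √(-1*(-⅙)/(-19) - 6972) = √(-1*(-⅙)*(-1/19) - 6972) = √(-1/114 - 6972) = √(-794809/114) = I*√90608226/114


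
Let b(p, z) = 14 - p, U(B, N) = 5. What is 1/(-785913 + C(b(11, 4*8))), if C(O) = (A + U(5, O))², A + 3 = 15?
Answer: -1/785624 ≈ -1.2729e-6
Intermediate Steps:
A = 12 (A = -3 + 15 = 12)
C(O) = 289 (C(O) = (12 + 5)² = 17² = 289)
1/(-785913 + C(b(11, 4*8))) = 1/(-785913 + 289) = 1/(-785624) = -1/785624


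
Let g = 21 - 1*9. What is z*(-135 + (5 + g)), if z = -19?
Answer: 2242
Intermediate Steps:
g = 12 (g = 21 - 9 = 12)
z*(-135 + (5 + g)) = -19*(-135 + (5 + 12)) = -19*(-135 + 17) = -19*(-118) = 2242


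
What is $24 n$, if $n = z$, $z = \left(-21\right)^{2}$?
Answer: $10584$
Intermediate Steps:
$z = 441$
$n = 441$
$24 n = 24 \cdot 441 = 10584$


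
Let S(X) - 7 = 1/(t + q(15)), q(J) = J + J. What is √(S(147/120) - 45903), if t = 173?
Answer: I*√1891328061/203 ≈ 214.23*I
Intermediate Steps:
q(J) = 2*J
S(X) = 1422/203 (S(X) = 7 + 1/(173 + 2*15) = 7 + 1/(173 + 30) = 7 + 1/203 = 1422/203)
√(S(147/120) - 45903) = √(1422/203 - 45903) = √(-9316887/203) = I*√1891328061/203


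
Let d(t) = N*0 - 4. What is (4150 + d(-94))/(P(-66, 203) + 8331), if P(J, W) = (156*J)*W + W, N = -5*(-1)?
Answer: -2073/1040777 ≈ -0.0019918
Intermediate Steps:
N = 5
P(J, W) = W + 156*J*W (P(J, W) = 156*J*W + W = W + 156*J*W)
d(t) = -4 (d(t) = 5*0 - 4 = 0 - 4 = -4)
(4150 + d(-94))/(P(-66, 203) + 8331) = (4150 - 4)/(203*(1 + 156*(-66)) + 8331) = 4146/(203*(1 - 10296) + 8331) = 4146/(203*(-10295) + 8331) = 4146/(-2089885 + 8331) = 4146/(-2081554) = 4146*(-1/2081554) = -2073/1040777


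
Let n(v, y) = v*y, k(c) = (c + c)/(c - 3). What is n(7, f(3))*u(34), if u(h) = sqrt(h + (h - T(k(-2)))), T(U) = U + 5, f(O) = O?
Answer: 21*sqrt(1555)/5 ≈ 165.62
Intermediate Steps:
k(c) = 2*c/(-3 + c) (k(c) = (2*c)/(-3 + c) = 2*c/(-3 + c))
T(U) = 5 + U
u(h) = sqrt(-29/5 + 2*h) (u(h) = sqrt(h + (h - (5 + 2*(-2)/(-3 - 2)))) = sqrt(h + (h - (5 + 2*(-2)/(-5)))) = sqrt(h + (h - (5 + 2*(-2)*(-1/5)))) = sqrt(h + (h - (5 + 4/5))) = sqrt(h + (h - 1*29/5)) = sqrt(h + (h - 29/5)) = sqrt(h + (-29/5 + h)) = sqrt(-29/5 + 2*h))
n(7, f(3))*u(34) = (7*3)*(sqrt(-145 + 50*34)/5) = 21*(sqrt(-145 + 1700)/5) = 21*(sqrt(1555)/5) = 21*sqrt(1555)/5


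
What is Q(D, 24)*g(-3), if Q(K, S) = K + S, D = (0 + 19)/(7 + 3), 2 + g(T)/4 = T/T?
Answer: -518/5 ≈ -103.60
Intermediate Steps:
g(T) = -4 (g(T) = -8 + 4*(T/T) = -8 + 4*1 = -8 + 4 = -4)
D = 19/10 ≈ 1.9000
Q(D, 24)*g(-3) = (19/10 + 24)*(-4) = (259/10)*(-4) = -518/5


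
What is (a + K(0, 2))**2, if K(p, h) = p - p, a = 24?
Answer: 576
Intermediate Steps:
K(p, h) = 0
(a + K(0, 2))**2 = (24 + 0)**2 = 24**2 = 576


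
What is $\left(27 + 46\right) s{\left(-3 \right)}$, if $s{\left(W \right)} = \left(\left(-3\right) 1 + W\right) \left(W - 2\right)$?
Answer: $2190$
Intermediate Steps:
$s{\left(W \right)} = \left(-3 + W\right) \left(-2 + W\right)$
$\left(27 + 46\right) s{\left(-3 \right)} = \left(27 + 46\right) \left(6 + \left(-3\right)^{2} - -15\right) = 73 \left(6 + 9 + 15\right) = 73 \cdot 30 = 2190$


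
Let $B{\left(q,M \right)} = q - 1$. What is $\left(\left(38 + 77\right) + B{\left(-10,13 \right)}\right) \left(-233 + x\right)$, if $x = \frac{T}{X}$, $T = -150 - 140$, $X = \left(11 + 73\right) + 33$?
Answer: $- \frac{220408}{9} \approx -24490.0$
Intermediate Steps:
$B{\left(q,M \right)} = -1 + q$
$X = 117$ ($X = 84 + 33 = 117$)
$T = -290$
$x = - \frac{290}{117} \approx -2.4786$
$\left(\left(38 + 77\right) + B{\left(-10,13 \right)}\right) \left(-233 + x\right) = \left(\left(38 + 77\right) - 11\right) \left(-233 - \frac{290}{117}\right) = \left(115 - 11\right) \left(- \frac{27551}{117}\right) = 104 \left(- \frac{27551}{117}\right) = - \frac{220408}{9}$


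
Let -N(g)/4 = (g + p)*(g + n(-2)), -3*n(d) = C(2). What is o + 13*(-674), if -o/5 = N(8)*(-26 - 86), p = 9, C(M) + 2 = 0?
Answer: -1016366/3 ≈ -3.3879e+5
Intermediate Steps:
C(M) = -2 (C(M) = -2 + 0 = -2)
n(d) = ⅔ (n(d) = -⅓*(-2) = ⅔)
N(g) = -4*(9 + g)*(⅔ + g) (N(g) = -4*(g + 9)*(g + ⅔) = -4*(9 + g)*(⅔ + g))
o = -990080/3 (o = -5*(-24 - 4*8² - 116/3*8)*(-26 - 86) = -5*(-24 - 4*64 - 928/3)*(-112) = -5*(-24 - 256 - 928/3)*(-112) = -(-8840)*(-112)/3 = -5*198016/3 = -990080/3 ≈ -3.3003e+5)
o + 13*(-674) = -990080/3 + 13*(-674) = -990080/3 - 8762 = -1016366/3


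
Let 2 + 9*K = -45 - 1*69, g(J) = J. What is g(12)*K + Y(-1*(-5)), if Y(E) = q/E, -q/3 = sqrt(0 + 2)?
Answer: -464/3 - 3*sqrt(2)/5 ≈ -155.52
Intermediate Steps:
q = -3*sqrt(2) (q = -3*sqrt(0 + 2) = -3*sqrt(2) ≈ -4.2426)
Y(E) = -3*sqrt(2)/E (Y(E) = (-3*sqrt(2))/E = -3*sqrt(2)/E)
K = -116/9 (K = -2/9 + (-45 - 1*69)/9 = -2/9 + (-45 - 69)/9 = -2/9 + (1/9)*(-114) = -2/9 - 38/3 = -116/9 ≈ -12.889)
g(12)*K + Y(-1*(-5)) = 12*(-116/9) - 3*sqrt(2)/((-1*(-5))) = -464/3 - 3*sqrt(2)/5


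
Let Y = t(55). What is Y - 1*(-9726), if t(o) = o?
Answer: 9781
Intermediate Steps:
Y = 55
Y - 1*(-9726) = 55 - 1*(-9726) = 55 + 9726 = 9781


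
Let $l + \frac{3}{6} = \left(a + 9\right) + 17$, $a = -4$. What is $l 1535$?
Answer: $\frac{66005}{2} \approx 33003.0$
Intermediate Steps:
$l = \frac{43}{2}$ ($l = - \frac{1}{2} + \left(\left(-4 + 9\right) + 17\right) = - \frac{1}{2} + \left(5 + 17\right) = - \frac{1}{2} + 22 = \frac{43}{2} \approx 21.5$)
$l 1535 = \frac{43}{2} \cdot 1535 = \frac{66005}{2}$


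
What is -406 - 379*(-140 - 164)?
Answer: 114810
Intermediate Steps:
-406 - 379*(-140 - 164) = -406 - 379*(-304) = -406 + 115216 = 114810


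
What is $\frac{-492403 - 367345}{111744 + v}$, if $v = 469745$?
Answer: $- \frac{859748}{581489} \approx -1.4785$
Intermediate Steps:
$\frac{-492403 - 367345}{111744 + v} = \frac{-492403 - 367345}{111744 + 469745} = - \frac{859748}{581489}$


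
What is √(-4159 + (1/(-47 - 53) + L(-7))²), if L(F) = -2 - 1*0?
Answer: 7*I*√847951/100 ≈ 64.459*I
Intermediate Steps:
L(F) = -2 (L(F) = -2 + 0 = -2)
√(-4159 + (1/(-47 - 53) + L(-7))²) = √(-4159 + (1/(-47 - 53) - 2)²) = √(-4159 + (1/(-100) - 2)²) = √(-4159 + (-1/100 - 2)²) = √(-4159 + (-201/100)²) = √(-4159 + 40401/10000) = √(-41549599/10000) = 7*I*√847951/100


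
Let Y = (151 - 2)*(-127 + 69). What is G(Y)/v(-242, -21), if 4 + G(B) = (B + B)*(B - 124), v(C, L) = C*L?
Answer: 75755770/2541 ≈ 29813.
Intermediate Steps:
Y = -8642 (Y = 149*(-58) = -8642)
G(B) = -4 + 2*B*(-124 + B) (G(B) = -4 + (B + B)*(B - 124) = -4 + (2*B)*(-124 + B) = -4 + 2*B*(-124 + B))
G(Y)/v(-242, -21) = (-4 - 248*(-8642) + 2*(-8642)**2)/((-242*(-21))) = (-4 + 2143216 + 2*74684164)/5082 = (-4 + 2143216 + 149368328)*(1/5082) = 151511540*(1/5082) = 75755770/2541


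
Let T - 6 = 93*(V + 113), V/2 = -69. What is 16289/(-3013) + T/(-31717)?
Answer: -22158742/4154927 ≈ -5.3331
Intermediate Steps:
V = -138 (V = 2*(-69) = -138)
T = -2319 (T = 6 + 93*(-138 + 113) = 6 + 93*(-25) = 6 - 2325 = -2319)
16289/(-3013) + T/(-31717) = 16289/(-3013) - 2319/(-31717) = 16289*(-1/3013) - 2319*(-1/31717) = -16289/3013 + 2319/31717 = -22158742/4154927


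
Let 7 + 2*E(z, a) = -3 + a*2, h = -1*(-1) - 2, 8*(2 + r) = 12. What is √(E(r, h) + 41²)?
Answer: 5*√67 ≈ 40.927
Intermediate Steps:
r = -½ (r = -2 + (⅛)*12 = -2 + 3/2 = -½ ≈ -0.50000)
h = -1 (h = 1 - 2 = -1)
E(z, a) = -5 + a (E(z, a) = -7/2 + (-3 + a*2)/2 = -7/2 + (-3 + 2*a)/2 = -7/2 + (-3/2 + a) = -5 + a)
√(E(r, h) + 41²) = √((-5 - 1) + 41²) = √(-6 + 1681) = √1675 = 5*√67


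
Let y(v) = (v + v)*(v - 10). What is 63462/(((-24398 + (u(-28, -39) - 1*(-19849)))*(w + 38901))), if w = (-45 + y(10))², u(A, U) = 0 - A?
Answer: -10577/30837741 ≈ -0.00034299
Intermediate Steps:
u(A, U) = -A
y(v) = 2*v*(-10 + v) (y(v) = (2*v)*(-10 + v) = 2*v*(-10 + v))
w = 2025 (w = (-45 + 2*10*(-10 + 10))² = (-45 + 2*10*0)² = (-45 + 0)² = (-45)² = 2025)
63462/(((-24398 + (u(-28, -39) - 1*(-19849)))*(w + 38901))) = 63462/(((-24398 + (-1*(-28) - 1*(-19849)))*(2025 + 38901))) = 63462/(((-24398 + (28 + 19849))*40926)) = 63462/(((-24398 + 19877)*40926)) = 63462/((-4521*40926)) = 63462/(-185026446) = 63462*(-1/185026446) = -10577/30837741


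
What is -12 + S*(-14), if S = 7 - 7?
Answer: -12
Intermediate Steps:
S = 0
-12 + S*(-14) = -12 + 0*(-14) = -12 + 0 = -12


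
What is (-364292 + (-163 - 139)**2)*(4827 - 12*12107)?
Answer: 38357121216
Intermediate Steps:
(-364292 + (-163 - 139)**2)*(4827 - 12*12107) = (-364292 + (-302)**2)*(4827 - 145284) = (-364292 + 91204)*(-140457) = -273088*(-140457) = 38357121216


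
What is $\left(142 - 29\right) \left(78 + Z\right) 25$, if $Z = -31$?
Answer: $132775$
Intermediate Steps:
$\left(142 - 29\right) \left(78 + Z\right) 25 = \left(142 - 29\right) \left(78 - 31\right) 25 = 113 \cdot 47 \cdot 25 = 5311 \cdot 25 = 132775$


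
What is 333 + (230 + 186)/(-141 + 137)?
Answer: 229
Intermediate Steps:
333 + (230 + 186)/(-141 + 137) = 333 + 416/(-4) = 333 + 416*(-¼) = 333 - 104 = 229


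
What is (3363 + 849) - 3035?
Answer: 1177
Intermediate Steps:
(3363 + 849) - 3035 = 4212 - 3035 = 1177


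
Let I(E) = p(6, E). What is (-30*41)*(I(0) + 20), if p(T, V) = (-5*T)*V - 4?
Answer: -19680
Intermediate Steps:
p(T, V) = -4 - 5*T*V (p(T, V) = -5*T*V - 4 = -4 - 5*T*V)
I(E) = -4 - 30*E (I(E) = -4 - 5*6*E = -4 - 30*E)
(-30*41)*(I(0) + 20) = (-30*41)*((-4 - 30*0) + 20) = -1230*((-4 + 0) + 20) = -1230*(-4 + 20) = -1230*16 = -19680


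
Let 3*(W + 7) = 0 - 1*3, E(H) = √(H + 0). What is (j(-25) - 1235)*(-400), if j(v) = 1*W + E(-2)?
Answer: 497200 - 400*I*√2 ≈ 4.972e+5 - 565.69*I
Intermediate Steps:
E(H) = √H
W = -8 (W = -7 + (0 - 1*3)/3 = -7 + (0 - 3)/3 = -7 + (⅓)*(-3) = -7 - 1 = -8)
j(v) = -8 + I*√2 (j(v) = 1*(-8) + √(-2) = -8 + I*√2)
(j(-25) - 1235)*(-400) = ((-8 + I*√2) - 1235)*(-400) = (-1243 + I*√2)*(-400) = 497200 - 400*I*√2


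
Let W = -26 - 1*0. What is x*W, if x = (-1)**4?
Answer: -26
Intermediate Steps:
x = 1
W = -26 (W = -26 + 0 = -26)
x*W = 1*(-26) = -26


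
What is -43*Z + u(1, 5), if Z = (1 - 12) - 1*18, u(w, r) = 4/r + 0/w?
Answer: 6239/5 ≈ 1247.8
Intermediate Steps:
u(w, r) = 4/r (u(w, r) = 4/r + 0 = 4/r)
Z = -29 (Z = -11 - 18 = -29)
-43*Z + u(1, 5) = -43*(-29) + 4/5 = 1247 + 4*(1/5) = 1247 + 4/5 = 6239/5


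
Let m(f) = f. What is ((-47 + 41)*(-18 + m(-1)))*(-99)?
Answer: -11286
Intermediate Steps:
((-47 + 41)*(-18 + m(-1)))*(-99) = ((-47 + 41)*(-18 - 1))*(-99) = -6*(-19)*(-99) = 114*(-99) = -11286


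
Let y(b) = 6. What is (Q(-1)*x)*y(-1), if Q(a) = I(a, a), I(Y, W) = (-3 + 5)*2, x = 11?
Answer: 264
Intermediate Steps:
I(Y, W) = 4 (I(Y, W) = 2*2 = 4)
Q(a) = 4
(Q(-1)*x)*y(-1) = (4*11)*6 = 44*6 = 264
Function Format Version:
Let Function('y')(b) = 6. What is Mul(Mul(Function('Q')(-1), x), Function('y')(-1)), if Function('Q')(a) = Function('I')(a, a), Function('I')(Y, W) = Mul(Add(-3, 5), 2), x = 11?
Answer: 264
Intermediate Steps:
Function('I')(Y, W) = 4 (Function('I')(Y, W) = Mul(2, 2) = 4)
Function('Q')(a) = 4
Mul(Mul(Function('Q')(-1), x), Function('y')(-1)) = Mul(Mul(4, 11), 6) = Mul(44, 6) = 264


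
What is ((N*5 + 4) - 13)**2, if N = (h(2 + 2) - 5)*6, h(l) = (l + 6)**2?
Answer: 8071281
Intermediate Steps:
h(l) = (6 + l)**2
N = 570 (N = ((6 + (2 + 2))**2 - 5)*6 = ((6 + 4)**2 - 5)*6 = (10**2 - 5)*6 = (100 - 5)*6 = 95*6 = 570)
((N*5 + 4) - 13)**2 = ((570*5 + 4) - 13)**2 = ((2850 + 4) - 13)**2 = (2854 - 13)**2 = 2841**2 = 8071281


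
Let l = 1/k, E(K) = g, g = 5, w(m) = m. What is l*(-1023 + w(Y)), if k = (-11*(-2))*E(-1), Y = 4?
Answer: -1019/110 ≈ -9.2636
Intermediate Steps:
E(K) = 5
k = 110 (k = -11*(-2)*5 = 22*5 = 110)
l = 1/110 ≈ 0.0090909
l*(-1023 + w(Y)) = (-1023 + 4)/110 = (1/110)*(-1019) = -1019/110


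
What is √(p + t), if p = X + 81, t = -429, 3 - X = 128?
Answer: I*√473 ≈ 21.749*I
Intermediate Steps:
X = -125 (X = 3 - 1*128 = 3 - 128 = -125)
p = -44 (p = -125 + 81 = -44)
√(p + t) = √(-44 - 429) = √(-473) = I*√473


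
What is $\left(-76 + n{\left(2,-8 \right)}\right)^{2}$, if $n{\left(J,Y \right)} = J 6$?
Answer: $4096$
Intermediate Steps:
$n{\left(J,Y \right)} = 6 J$
$\left(-76 + n{\left(2,-8 \right)}\right)^{2} = \left(-76 + 6 \cdot 2\right)^{2} = \left(-76 + 12\right)^{2} = \left(-64\right)^{2} = 4096$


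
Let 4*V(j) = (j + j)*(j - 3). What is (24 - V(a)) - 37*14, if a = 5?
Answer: -499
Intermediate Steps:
V(j) = j*(-3 + j)/2 (V(j) = ((j + j)*(j - 3))/4 = ((2*j)*(-3 + j))/4 = (2*j*(-3 + j))/4 = j*(-3 + j)/2)
(24 - V(a)) - 37*14 = (24 - 5*(-3 + 5)/2) - 37*14 = (24 - 5*2/2) - 518 = (24 - 1*5) - 518 = (24 - 5) - 518 = 19 - 518 = -499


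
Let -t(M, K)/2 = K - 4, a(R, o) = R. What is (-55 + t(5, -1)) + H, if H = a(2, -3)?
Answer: -43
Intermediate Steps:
H = 2
t(M, K) = 8 - 2*K (t(M, K) = -2*(K - 4) = -2*(-4 + K) = 8 - 2*K)
(-55 + t(5, -1)) + H = (-55 + (8 - 2*(-1))) + 2 = (-55 + (8 + 2)) + 2 = (-55 + 10) + 2 = -45 + 2 = -43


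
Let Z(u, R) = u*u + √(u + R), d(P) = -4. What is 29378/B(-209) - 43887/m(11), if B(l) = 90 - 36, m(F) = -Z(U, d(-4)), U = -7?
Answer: 10388041/7236 - 14629*I*√11/804 ≈ 1435.6 - 60.347*I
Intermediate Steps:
Z(u, R) = u² + √(R + u)
m(F) = -49 - I*√11 (m(F) = -((-7)² + √(-4 - 7)) = -(49 + √(-11)) = -(49 + I*√11) = -49 - I*√11)
B(l) = 54
29378/B(-209) - 43887/m(11) = 29378/54 - 43887/(-49 - I*√11) = 29378*(1/54) - 43887/(-49 - I*√11) = 14689/27 - 43887/(-49 - I*√11)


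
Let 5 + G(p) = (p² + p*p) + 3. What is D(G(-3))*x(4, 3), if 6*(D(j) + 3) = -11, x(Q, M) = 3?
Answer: -29/2 ≈ -14.500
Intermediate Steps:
G(p) = -2 + 2*p² (G(p) = -5 + ((p² + p*p) + 3) = -5 + ((p² + p²) + 3) = -5 + (2*p² + 3) = -5 + (3 + 2*p²) = -2 + 2*p²)
D(j) = -29/6 (D(j) = -3 + (⅙)*(-11) = -3 - 11/6 = -29/6)
D(G(-3))*x(4, 3) = -29/6*3 = -29/2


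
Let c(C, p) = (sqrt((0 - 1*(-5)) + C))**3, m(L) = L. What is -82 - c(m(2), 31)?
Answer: -82 - 7*sqrt(7) ≈ -100.52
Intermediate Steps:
c(C, p) = (5 + C)**(3/2) (c(C, p) = (sqrt((0 + 5) + C))**3 = (sqrt(5 + C))**3 = (5 + C)**(3/2))
-82 - c(m(2), 31) = -82 - (5 + 2)**(3/2) = -82 - 7**(3/2) = -82 - 7*sqrt(7)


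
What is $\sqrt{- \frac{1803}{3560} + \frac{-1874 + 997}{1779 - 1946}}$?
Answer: $\frac{\sqrt{419288053970}}{297260} \approx 2.1783$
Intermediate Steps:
$\sqrt{- \frac{1803}{3560} + \frac{-1874 + 997}{1779 - 1946}} = \sqrt{\left(-1803\right) \frac{1}{3560} - \frac{877}{-167}} = \sqrt{- \frac{1803}{3560} - - \frac{877}{167}} = \sqrt{- \frac{1803}{3560} + \frac{877}{167}} = \sqrt{\frac{2821019}{594520}} = \frac{\sqrt{419288053970}}{297260}$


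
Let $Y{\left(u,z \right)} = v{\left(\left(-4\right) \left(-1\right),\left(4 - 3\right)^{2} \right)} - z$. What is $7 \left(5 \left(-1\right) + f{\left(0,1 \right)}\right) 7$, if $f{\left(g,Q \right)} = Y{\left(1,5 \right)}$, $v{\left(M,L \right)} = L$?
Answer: $-441$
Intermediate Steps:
$Y{\left(u,z \right)} = 1 - z$ ($Y{\left(u,z \right)} = \left(4 - 3\right)^{2} - z = 1^{2} - z = 1 - z$)
$f{\left(g,Q \right)} = -4$ ($f{\left(g,Q \right)} = 1 - 5 = -4$)
$7 \left(5 \left(-1\right) + f{\left(0,1 \right)}\right) 7 = 7 \left(5 \left(-1\right) - 4\right) 7 = 7 \left(-5 - 4\right) 7 = 7 \left(-9\right) 7 = \left(-63\right) 7 = -441$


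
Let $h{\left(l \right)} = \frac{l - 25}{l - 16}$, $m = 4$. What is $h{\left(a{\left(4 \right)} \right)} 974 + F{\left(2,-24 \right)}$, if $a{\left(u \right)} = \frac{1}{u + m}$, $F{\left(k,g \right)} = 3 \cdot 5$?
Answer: $\frac{195731}{127} \approx 1541.2$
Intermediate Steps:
$F{\left(k,g \right)} = 15$
$a{\left(u \right)} = \frac{1}{4 + u}$ ($a{\left(u \right)} = \frac{1}{u + 4} = \frac{1}{4 + u}$)
$h{\left(l \right)} = \frac{-25 + l}{-16 + l}$
$h{\left(a{\left(4 \right)} \right)} 974 + F{\left(2,-24 \right)} = \frac{-25 + \frac{1}{4 + 4}}{-16 + \frac{1}{4 + 4}} \cdot 974 + 15 = \frac{-25 + \frac{1}{8}}{-16 + \frac{1}{8}} \cdot 974 + 15 = \frac{1}{- \frac{127}{8}} \left(- \frac{199}{8}\right) 974 + 15 = \left(- \frac{8}{127}\right) \left(- \frac{199}{8}\right) 974 + 15 = \frac{199}{127} \cdot 974 + 15 = \frac{193826}{127} + 15 = \frac{195731}{127}$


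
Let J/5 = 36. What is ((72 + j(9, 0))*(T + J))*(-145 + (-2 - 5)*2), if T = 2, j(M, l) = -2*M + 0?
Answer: -1562652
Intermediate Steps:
J = 180 (J = 5*36 = 180)
j(M, l) = -2*M
((72 + j(9, 0))*(T + J))*(-145 + (-2 - 5)*2) = ((72 - 2*9)*(2 + 180))*(-145 + (-2 - 5)*2) = ((72 - 18)*182)*(-145 - 7*2) = (54*182)*(-145 - 14) = 9828*(-159) = -1562652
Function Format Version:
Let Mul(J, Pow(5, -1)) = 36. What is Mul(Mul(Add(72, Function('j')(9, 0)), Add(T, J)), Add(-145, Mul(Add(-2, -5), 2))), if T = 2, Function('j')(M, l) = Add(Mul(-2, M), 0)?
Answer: -1562652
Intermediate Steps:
J = 180 (J = Mul(5, 36) = 180)
Function('j')(M, l) = Mul(-2, M)
Mul(Mul(Add(72, Function('j')(9, 0)), Add(T, J)), Add(-145, Mul(Add(-2, -5), 2))) = Mul(Mul(Add(72, Mul(-2, 9)), Add(2, 180)), Add(-145, Mul(Add(-2, -5), 2))) = Mul(Mul(Add(72, -18), 182), Add(-145, Mul(-7, 2))) = Mul(Mul(54, 182), Add(-145, -14)) = Mul(9828, -159) = -1562652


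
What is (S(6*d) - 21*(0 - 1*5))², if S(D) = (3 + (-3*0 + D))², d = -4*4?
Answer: 76632516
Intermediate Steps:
d = -16
S(D) = (3 + D)² (S(D) = (3 + (0 + D))² = (3 + D)²)
(S(6*d) - 21*(0 - 1*5))² = ((3 + 6*(-16))² - 21*(0 - 1*5))² = ((3 - 96)² - 21*(0 - 5))² = ((-93)² - 21*(-5))² = (8649 + 105)² = 8754² = 76632516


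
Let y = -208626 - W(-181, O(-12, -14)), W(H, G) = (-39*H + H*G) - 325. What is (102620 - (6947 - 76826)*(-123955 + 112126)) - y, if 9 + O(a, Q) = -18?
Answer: -826275824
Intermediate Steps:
O(a, Q) = -27 (O(a, Q) = -9 - 18 = -27)
W(H, G) = -325 - 39*H + G*H (W(H, G) = (-39*H + G*H) - 325 = -325 - 39*H + G*H)
y = -220247 (y = -208626 - (-325 - 39*(-181) - 27*(-181)) = -208626 - (-325 + 7059 + 4887) = -208626 - 1*11621 = -208626 - 11621 = -220247)
(102620 - (6947 - 76826)*(-123955 + 112126)) - y = (102620 - (6947 - 76826)*(-123955 + 112126)) - 1*(-220247) = (102620 - (-69879)*(-11829)) + 220247 = (102620 - 1*826598691) + 220247 = (102620 - 826598691) + 220247 = -826496071 + 220247 = -826275824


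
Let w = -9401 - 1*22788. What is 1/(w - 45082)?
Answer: -1/77271 ≈ -1.2941e-5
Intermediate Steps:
w = -32189 (w = -9401 - 22788 = -32189)
1/(w - 45082) = 1/(-32189 - 45082) = 1/(-77271) = -1/77271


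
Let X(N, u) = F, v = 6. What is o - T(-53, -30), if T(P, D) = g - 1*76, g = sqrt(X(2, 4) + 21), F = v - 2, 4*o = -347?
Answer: -63/4 ≈ -15.750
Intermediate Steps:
o = -347/4 (o = (1/4)*(-347) = -347/4 ≈ -86.750)
F = 4 (F = 6 - 2 = 4)
X(N, u) = 4
g = 5 (g = sqrt(4 + 21) = sqrt(25) = 5)
T(P, D) = -71 (T(P, D) = 5 - 1*76 = 5 - 76 = -71)
o - T(-53, -30) = -347/4 - 1*(-71) = -347/4 + 71 = -63/4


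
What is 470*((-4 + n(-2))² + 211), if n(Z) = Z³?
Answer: 166850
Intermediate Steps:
470*((-4 + n(-2))² + 211) = 470*((-4 + (-2)³)² + 211) = 470*((-4 - 8)² + 211) = 470*((-12)² + 211) = 470*(144 + 211) = 470*355 = 166850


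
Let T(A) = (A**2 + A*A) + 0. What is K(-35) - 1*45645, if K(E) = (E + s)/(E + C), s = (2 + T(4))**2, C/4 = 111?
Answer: -18667684/409 ≈ -45642.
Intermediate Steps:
T(A) = 2*A**2 (T(A) = (A**2 + A**2) + 0 = 2*A**2 + 0 = 2*A**2)
C = 444 (C = 4*111 = 444)
s = 1156 (s = (2 + 2*4**2)**2 = (2 + 2*16)**2 = (2 + 32)**2 = 34**2 = 1156)
K(E) = (1156 + E)/(444 + E) (K(E) = (E + 1156)/(E + 444) = (1156 + E)/(444 + E))
K(-35) - 1*45645 = (1156 - 35)/(444 - 35) - 1*45645 = 1121/409 - 45645 = -18667684/409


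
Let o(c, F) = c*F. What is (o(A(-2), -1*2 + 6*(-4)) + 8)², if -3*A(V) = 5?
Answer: 23716/9 ≈ 2635.1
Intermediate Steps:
A(V) = -5/3 (A(V) = -⅓*5 = -5/3)
o(c, F) = F*c
(o(A(-2), -1*2 + 6*(-4)) + 8)² = ((-1*2 + 6*(-4))*(-5/3) + 8)² = ((-2 - 24)*(-5/3) + 8)² = (-26*(-5/3) + 8)² = (130/3 + 8)² = (154/3)² = 23716/9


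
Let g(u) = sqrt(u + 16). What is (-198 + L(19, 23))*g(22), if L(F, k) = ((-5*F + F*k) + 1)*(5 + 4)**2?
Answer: 27585*sqrt(38) ≈ 1.7005e+5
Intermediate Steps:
g(u) = sqrt(16 + u)
L(F, k) = 81 - 405*F + 81*F*k (L(F, k) = (1 - 5*F + F*k)*9**2 = (1 - 5*F + F*k)*81 = 81 - 405*F + 81*F*k)
(-198 + L(19, 23))*g(22) = (-198 + (81 - 405*19 + 81*19*23))*sqrt(16 + 22) = (-198 + (81 - 7695 + 35397))*sqrt(38) = (-198 + 27783)*sqrt(38) = 27585*sqrt(38)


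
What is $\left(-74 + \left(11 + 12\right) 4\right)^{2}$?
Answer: $324$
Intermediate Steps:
$\left(-74 + \left(11 + 12\right) 4\right)^{2} = \left(-74 + 23 \cdot 4\right)^{2} = \left(-74 + 92\right)^{2} = 18^{2} = 324$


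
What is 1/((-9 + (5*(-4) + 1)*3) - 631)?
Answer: -1/697 ≈ -0.0014347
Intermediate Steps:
1/((-9 + (5*(-4) + 1)*3) - 631) = 1/((-9 + (-20 + 1)*3) - 631) = 1/((-9 - 19*3) - 631) = 1/((-9 - 57) - 631) = 1/(-66 - 631) = 1/(-697) = -1/697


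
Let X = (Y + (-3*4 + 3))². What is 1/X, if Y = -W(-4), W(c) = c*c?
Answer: 1/625 ≈ 0.0016000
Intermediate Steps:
W(c) = c²
Y = -16 (Y = -1*(-4)² = -1*16 = -16)
X = 625 (X = (-16 + (-3*4 + 3))² = (-16 + (-12 + 3))² = (-16 - 9)² = (-25)² = 625)
1/X = 1/625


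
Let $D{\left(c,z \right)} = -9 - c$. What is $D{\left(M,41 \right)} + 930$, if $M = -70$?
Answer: $991$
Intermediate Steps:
$D{\left(M,41 \right)} + 930 = \left(-9 - -70\right) + 930 = \left(-9 + 70\right) + 930 = 61 + 930 = 991$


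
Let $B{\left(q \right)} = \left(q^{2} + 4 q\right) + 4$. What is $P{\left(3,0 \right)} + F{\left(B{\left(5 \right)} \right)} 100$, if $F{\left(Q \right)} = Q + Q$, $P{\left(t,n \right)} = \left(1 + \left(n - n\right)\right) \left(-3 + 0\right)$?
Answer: $9797$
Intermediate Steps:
$P{\left(t,n \right)} = -3$ ($P{\left(t,n \right)} = \left(1 + 0\right) \left(-3\right) = 1 \left(-3\right) = -3$)
$B{\left(q \right)} = 4 + q^{2} + 4 q$
$F{\left(Q \right)} = 2 Q$
$P{\left(3,0 \right)} + F{\left(B{\left(5 \right)} \right)} 100 = -3 + 2 \left(4 + 5^{2} + 4 \cdot 5\right) 100 = -3 + 2 \left(4 + 25 + 20\right) 100 = -3 + 2 \cdot 49 \cdot 100 = -3 + 98 \cdot 100 = -3 + 9800 = 9797$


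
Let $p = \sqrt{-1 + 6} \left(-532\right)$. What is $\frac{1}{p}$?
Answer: $- \frac{\sqrt{5}}{2660} \approx -0.00084063$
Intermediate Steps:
$p = - 532 \sqrt{5}$ ($p = \sqrt{5} \left(-532\right) = - 532 \sqrt{5} \approx -1189.6$)
$\frac{1}{p} = \frac{1}{\left(-532\right) \sqrt{5}} = - \frac{\sqrt{5}}{2660}$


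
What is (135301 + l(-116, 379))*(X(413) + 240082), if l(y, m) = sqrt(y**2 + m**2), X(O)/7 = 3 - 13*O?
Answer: 27401158520 + 202520*sqrt(157097) ≈ 2.7481e+10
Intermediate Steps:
X(O) = 21 - 91*O (X(O) = 7*(3 - 13*O) = 21 - 91*O)
l(y, m) = sqrt(m**2 + y**2)
(135301 + l(-116, 379))*(X(413) + 240082) = (135301 + sqrt(379**2 + (-116)**2))*((21 - 91*413) + 240082) = (135301 + sqrt(143641 + 13456))*((21 - 37583) + 240082) = (135301 + sqrt(157097))*(-37562 + 240082) = (135301 + sqrt(157097))*202520 = 27401158520 + 202520*sqrt(157097)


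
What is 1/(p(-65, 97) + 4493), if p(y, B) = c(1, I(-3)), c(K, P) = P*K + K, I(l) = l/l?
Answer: 1/4495 ≈ 0.00022247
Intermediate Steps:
I(l) = 1
c(K, P) = K + K*P (c(K, P) = K*P + K = K + K*P)
p(y, B) = 2 (p(y, B) = 1*(1 + 1) = 1*2 = 2)
1/(p(-65, 97) + 4493) = 1/(2 + 4493) = 1/4495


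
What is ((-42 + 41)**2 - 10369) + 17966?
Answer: 7598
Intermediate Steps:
((-42 + 41)**2 - 10369) + 17966 = ((-1)**2 - 10369) + 17966 = (1 - 10369) + 17966 = -10368 + 17966 = 7598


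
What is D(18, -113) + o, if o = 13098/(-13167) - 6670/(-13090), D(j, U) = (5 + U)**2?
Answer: 870249829/74613 ≈ 11664.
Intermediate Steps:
o = -36203/74613 (o = 13098*(-1/13167) - 6670*(-1/13090) = -4366/4389 + 667/1309 = -36203/74613 ≈ -0.48521)
D(18, -113) + o = (5 - 113)**2 - 36203/74613 = (-108)**2 - 36203/74613 = 11664 - 36203/74613 = 870249829/74613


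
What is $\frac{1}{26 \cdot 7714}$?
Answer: $\frac{1}{200564} \approx 4.9859 \cdot 10^{-6}$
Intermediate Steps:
$\frac{1}{26 \cdot 7714} = \frac{1}{200564}$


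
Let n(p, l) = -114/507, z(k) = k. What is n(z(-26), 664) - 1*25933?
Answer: -4382715/169 ≈ -25933.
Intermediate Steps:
n(p, l) = -38/169 (n(p, l) = -114*1/507 = -38/169)
n(z(-26), 664) - 1*25933 = -38/169 - 1*25933 = -38/169 - 25933 = -4382715/169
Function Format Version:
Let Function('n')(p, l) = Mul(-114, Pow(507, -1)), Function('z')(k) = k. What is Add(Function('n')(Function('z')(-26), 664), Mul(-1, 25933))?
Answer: Rational(-4382715, 169) ≈ -25933.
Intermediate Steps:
Function('n')(p, l) = Rational(-38, 169) (Function('n')(p, l) = Mul(-114, Rational(1, 507)) = Rational(-38, 169))
Add(Function('n')(Function('z')(-26), 664), Mul(-1, 25933)) = Add(Rational(-38, 169), Mul(-1, 25933)) = Add(Rational(-38, 169), -25933) = Rational(-4382715, 169)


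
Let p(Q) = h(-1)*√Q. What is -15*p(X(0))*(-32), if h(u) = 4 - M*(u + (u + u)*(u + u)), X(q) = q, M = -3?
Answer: 0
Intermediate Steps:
h(u) = 4 + 3*u + 12*u² (h(u) = 4 - (-3)*(u + (u + u)*(u + u)) = 4 - (-3)*(u + (2*u)*(2*u)) = 4 - (-3)*(u + 4*u²) = 4 - (-12*u² - 3*u) = 4 + (3*u + 12*u²) = 4 + 3*u + 12*u²)
p(Q) = 13*√Q (p(Q) = (4 + 3*(-1) + 12*(-1)²)*√Q = (4 - 3 + 12*1)*√Q = (4 - 3 + 12)*√Q = 13*√Q)
-15*p(X(0))*(-32) = -195*√0*(-32) = -195*0*(-32) = -15*0*(-32) = 0*(-32) = 0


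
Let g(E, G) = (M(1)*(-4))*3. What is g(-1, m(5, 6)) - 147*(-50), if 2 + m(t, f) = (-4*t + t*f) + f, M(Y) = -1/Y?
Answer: 7362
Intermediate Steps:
m(t, f) = -2 + f - 4*t + f*t (m(t, f) = -2 + ((-4*t + t*f) + f) = -2 + ((-4*t + f*t) + f) = -2 + (f - 4*t + f*t) = -2 + f - 4*t + f*t)
g(E, G) = 12 (g(E, G) = (-1/1*(-4))*3 = (-1*1*(-4))*3 = -1*(-4)*3 = 4*3 = 12)
g(-1, m(5, 6)) - 147*(-50) = 12 - 147*(-50) = 12 + 7350 = 7362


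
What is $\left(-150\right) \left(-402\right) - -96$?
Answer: $60396$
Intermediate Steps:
$\left(-150\right) \left(-402\right) - -96 = 60300 + 96 = 60396$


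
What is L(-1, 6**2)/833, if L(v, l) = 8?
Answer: 8/833 ≈ 0.0096038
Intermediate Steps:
L(-1, 6**2)/833 = 8/833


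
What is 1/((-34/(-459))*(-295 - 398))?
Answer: -3/154 ≈ -0.019481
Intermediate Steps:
1/((-34/(-459))*(-295 - 398)) = 1/(-34*(-1/459)*(-693)) = 1/((2/27)*(-693)) = 1/(-154/3) = -3/154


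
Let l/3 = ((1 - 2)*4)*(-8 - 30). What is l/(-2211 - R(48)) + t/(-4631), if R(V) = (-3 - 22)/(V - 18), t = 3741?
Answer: -62279817/61411691 ≈ -1.0141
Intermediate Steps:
R(V) = -25/(-18 + V)
l = 456 (l = 3*(((1 - 2)*4)*(-8 - 30)) = 3*(-1*4*(-38)) = 3*(-4*(-38)) = 3*152 = 456)
l/(-2211 - R(48)) + t/(-4631) = 456/(-2211 - (-25)/(-18 + 48)) + 3741/(-4631) = 456/(-2211 - (-25)/30) + 3741*(-1/4631) = 456/(-2211 - (-25)/30) - 3741/4631 = 456/(-2211 - 1*(-⅚)) - 3741/4631 = 456/(-2211 + ⅚) - 3741/4631 = 456/(-13261/6) - 3741/4631 = 456*(-6/13261) - 3741/4631 = -2736/13261 - 3741/4631 = -62279817/61411691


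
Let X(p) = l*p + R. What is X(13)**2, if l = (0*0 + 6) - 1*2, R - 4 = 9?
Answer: 4225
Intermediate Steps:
R = 13 (R = 4 + 9 = 13)
l = 4 (l = (0 + 6) - 2 = 6 - 2 = 4)
X(p) = 13 + 4*p (X(p) = 4*p + 13 = 13 + 4*p)
X(13)**2 = (13 + 4*13)**2 = (13 + 52)**2 = 65**2 = 4225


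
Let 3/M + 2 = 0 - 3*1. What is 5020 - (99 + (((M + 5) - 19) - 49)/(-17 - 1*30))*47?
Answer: 1517/5 ≈ 303.40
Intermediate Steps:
M = -3/5 (M = 3/(-2 + (0 - 3*1)) = 3/(-2 + (0 - 3)) = 3/(-2 - 3) = 3/(-5) = 3*(-1/5) = -3/5 ≈ -0.60000)
5020 - (99 + (((M + 5) - 19) - 49)/(-17 - 1*30))*47 = 5020 - (99 + (((-3/5 + 5) - 19) - 49)/(-17 - 1*30))*47 = 5020 - (99 + ((22/5 - 19) - 49)/(-17 - 30))*47 = 5020 - (99 + (-73/5 - 49)/(-47))*47 = 5020 - (99 - 318/5*(-1/47))*47 = 5020 - (99 + 318/235)*47 = 5020 - 23583*47/235 = 5020 - 1*23583/5 = 5020 - 23583/5 = 1517/5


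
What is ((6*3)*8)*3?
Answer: 432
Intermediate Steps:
((6*3)*8)*3 = (18*8)*3 = 144*3 = 432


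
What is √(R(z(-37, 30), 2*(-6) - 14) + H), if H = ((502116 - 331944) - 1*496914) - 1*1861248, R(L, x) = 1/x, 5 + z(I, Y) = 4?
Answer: I*√1479081266/26 ≈ 1479.2*I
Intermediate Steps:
z(I, Y) = -1 (z(I, Y) = -5 + 4 = -1)
H = -2187990 (H = (170172 - 496914) - 1861248 = -326742 - 1861248 = -2187990)
√(R(z(-37, 30), 2*(-6) - 14) + H) = √(1/(2*(-6) - 14) - 2187990) = √(1/(-12 - 14) - 2187990) = √(1/(-26) - 2187990) = √(-1/26 - 2187990) = √(-56887741/26) = I*√1479081266/26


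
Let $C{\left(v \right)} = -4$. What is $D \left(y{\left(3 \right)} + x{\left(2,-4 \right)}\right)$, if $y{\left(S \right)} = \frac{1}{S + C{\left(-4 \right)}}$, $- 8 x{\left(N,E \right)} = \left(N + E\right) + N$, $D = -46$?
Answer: $46$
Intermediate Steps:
$x{\left(N,E \right)} = - \frac{N}{4} - \frac{E}{8}$ ($x{\left(N,E \right)} = - \frac{\left(N + E\right) + N}{8} = - \frac{\left(E + N\right) + N}{8} = - \frac{E + 2 N}{8} = - \frac{N}{4} - \frac{E}{8}$)
$y{\left(S \right)} = \frac{1}{-4 + S}$ ($y{\left(S \right)} = \frac{1}{S - 4} = \frac{1}{-4 + S}$)
$D \left(y{\left(3 \right)} + x{\left(2,-4 \right)}\right) = - 46 \left(\frac{1}{-4 + 3} - 0\right) = - 46 \left(\frac{1}{-1} + \left(- \frac{1}{2} + \frac{1}{2}\right)\right) = - 46 \left(-1 + 0\right) = \left(-46\right) \left(-1\right) = 46$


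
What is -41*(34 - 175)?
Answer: 5781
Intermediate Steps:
-41*(34 - 175) = -41*(-141) = 5781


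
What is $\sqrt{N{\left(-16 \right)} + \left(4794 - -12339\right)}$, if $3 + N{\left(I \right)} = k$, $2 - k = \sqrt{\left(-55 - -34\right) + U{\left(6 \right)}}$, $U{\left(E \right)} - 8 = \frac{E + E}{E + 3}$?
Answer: $\frac{\sqrt{154188 - 3 i \sqrt{105}}}{3} \approx 130.89 - 0.013048 i$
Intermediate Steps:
$U{\left(E \right)} = 8 + \frac{2 E}{3 + E}$ ($U{\left(E \right)} = 8 + \frac{E + E}{E + 3} = 8 + \frac{2 E}{3 + E}$)
$k = 2 - \frac{i \sqrt{105}}{3}$ ($k = 2 - \sqrt{\left(-55 - -34\right) + \frac{2 \left(12 + 5 \cdot 6\right)}{3 + 6}} = 2 - \sqrt{\left(-55 + 34\right) + \frac{2 \left(12 + 30\right)}{9}} = 2 - \sqrt{-21 + 2 \cdot \frac{1}{9} \cdot 42} = 2 - \sqrt{-21 + \frac{28}{3}} = 2 - \sqrt{- \frac{35}{3}} = 2 - \frac{i \sqrt{105}}{3} \approx 2.0 - 3.4156 i$)
$N{\left(I \right)} = -1 - \frac{i \sqrt{105}}{3}$ ($N{\left(I \right)} = -3 + \left(2 - \frac{i \sqrt{105}}{3}\right) = -1 - \frac{i \sqrt{105}}{3}$)
$\sqrt{N{\left(-16 \right)} + \left(4794 - -12339\right)} = \sqrt{\left(-1 - \frac{i \sqrt{105}}{3}\right) + \left(4794 - -12339\right)} = \sqrt{\left(-1 - \frac{i \sqrt{105}}{3}\right) + \left(4794 + 12339\right)} = \sqrt{\left(-1 - \frac{i \sqrt{105}}{3}\right) + 17133} = \sqrt{17132 - \frac{i \sqrt{105}}{3}}$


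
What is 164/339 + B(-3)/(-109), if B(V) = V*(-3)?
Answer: 14825/36951 ≈ 0.40121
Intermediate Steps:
B(V) = -3*V
164/339 + B(-3)/(-109) = 164/339 - 3*(-3)/(-109) = 164*(1/339) + 9*(-1/109) = 164/339 - 9/109 = 14825/36951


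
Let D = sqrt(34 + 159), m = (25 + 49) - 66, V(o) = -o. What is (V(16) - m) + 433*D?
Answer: -24 + 433*sqrt(193) ≈ 5991.4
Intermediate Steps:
m = 8 (m = 74 - 66 = 8)
D = sqrt(193) ≈ 13.892
(V(16) - m) + 433*D = (-1*16 - 1*8) + 433*sqrt(193) = (-16 - 8) + 433*sqrt(193) = -24 + 433*sqrt(193)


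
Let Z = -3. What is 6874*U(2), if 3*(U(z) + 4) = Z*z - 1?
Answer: -130606/3 ≈ -43535.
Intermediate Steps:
U(z) = -13/3 - z (U(z) = -4 + (-3*z - 1)/3 = -4 + (-1 - 3*z)/3 = -4 + (-⅓ - z) = -13/3 - z)
6874*U(2) = 6874*(-13/3 - 1*2) = 6874*(-13/3 - 2) = 6874*(-19/3) = -130606/3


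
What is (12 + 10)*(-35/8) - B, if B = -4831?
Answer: 18939/4 ≈ 4734.8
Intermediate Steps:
(12 + 10)*(-35/8) - B = (12 + 10)*(-35/8) - 1*(-4831) = 22*(-35*1/8) + 4831 = 22*(-35/8) + 4831 = -385/4 + 4831 = 18939/4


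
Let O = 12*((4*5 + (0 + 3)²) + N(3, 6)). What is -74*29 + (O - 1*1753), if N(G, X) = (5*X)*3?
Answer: -2471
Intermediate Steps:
N(G, X) = 15*X
O = 1428 (O = 12*((4*5 + (0 + 3)²) + 15*6) = 12*((20 + 3²) + 90) = 12*((20 + 9) + 90) = 12*(29 + 90) = 12*119 = 1428)
-74*29 + (O - 1*1753) = -74*29 + (1428 - 1*1753) = -2146 + (1428 - 1753) = -2146 - 325 = -2471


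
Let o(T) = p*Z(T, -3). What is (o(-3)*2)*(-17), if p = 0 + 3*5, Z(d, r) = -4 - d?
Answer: 510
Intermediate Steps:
p = 15 (p = 0 + 15 = 15)
o(T) = -60 - 15*T (o(T) = 15*(-4 - T) = -60 - 15*T)
(o(-3)*2)*(-17) = ((-60 - 15*(-3))*2)*(-17) = ((-60 + 45)*2)*(-17) = -15*2*(-17) = -30*(-17) = 510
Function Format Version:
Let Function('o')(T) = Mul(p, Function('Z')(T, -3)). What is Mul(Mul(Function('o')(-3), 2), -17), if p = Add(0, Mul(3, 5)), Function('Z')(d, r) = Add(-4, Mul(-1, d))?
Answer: 510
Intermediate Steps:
p = 15 (p = Add(0, 15) = 15)
Function('o')(T) = Add(-60, Mul(-15, T)) (Function('o')(T) = Mul(15, Add(-4, Mul(-1, T))) = Add(-60, Mul(-15, T)))
Mul(Mul(Function('o')(-3), 2), -17) = Mul(Mul(Add(-60, Mul(-15, -3)), 2), -17) = Mul(Mul(Add(-60, 45), 2), -17) = Mul(Mul(-15, 2), -17) = Mul(-30, -17) = 510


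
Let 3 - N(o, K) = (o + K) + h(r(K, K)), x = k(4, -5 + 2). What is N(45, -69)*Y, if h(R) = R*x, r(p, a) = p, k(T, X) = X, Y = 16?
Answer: -2880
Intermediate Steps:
x = -3 (x = -5 + 2 = -3)
h(R) = -3*R (h(R) = R*(-3) = -3*R)
N(o, K) = 3 - o + 2*K (N(o, K) = 3 - ((o + K) - 3*K) = 3 - ((K + o) - 3*K) = 3 - (o - 2*K) = 3 + (-o + 2*K) = 3 - o + 2*K)
N(45, -69)*Y = (3 - 1*45 + 2*(-69))*16 = (3 - 45 - 138)*16 = -180*16 = -2880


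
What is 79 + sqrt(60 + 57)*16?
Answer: 79 + 48*sqrt(13) ≈ 252.07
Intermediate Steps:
79 + sqrt(60 + 57)*16 = 79 + sqrt(117)*16 = 79 + (3*sqrt(13))*16 = 79 + 48*sqrt(13)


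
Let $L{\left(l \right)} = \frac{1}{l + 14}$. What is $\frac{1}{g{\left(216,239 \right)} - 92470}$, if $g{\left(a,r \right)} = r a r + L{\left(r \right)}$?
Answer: $\frac{253}{3098153499} \approx 8.1661 \cdot 10^{-8}$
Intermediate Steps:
$L{\left(l \right)} = \frac{1}{14 + l}$
$g{\left(a,r \right)} = \frac{1}{14 + r} + a r^{2}$ ($g{\left(a,r \right)} = r a r + \frac{1}{14 + r} = a r r + \frac{1}{14 + r} = a r^{2} + \frac{1}{14 + r} = \frac{1}{14 + r} + a r^{2}$)
$\frac{1}{g{\left(216,239 \right)} - 92470} = \frac{1}{\frac{1 + 216 \cdot 239^{2} \left(14 + 239\right)}{14 + 239} - 92470} = \frac{1}{\frac{1 + 216 \cdot 57121 \cdot 253}{253} - 92470} = \frac{1}{\frac{1 + 3121548408}{253} - 92470} = \frac{1}{\frac{1}{253} \cdot 3121548409 - 92470} = \frac{1}{\frac{3121548409}{253} - 92470} = \frac{1}{\frac{3098153499}{253}} = \frac{253}{3098153499}$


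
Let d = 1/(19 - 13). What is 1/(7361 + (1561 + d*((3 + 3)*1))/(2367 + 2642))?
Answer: 5009/36872811 ≈ 0.00013585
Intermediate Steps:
d = ⅙ (d = 1/6 = ⅙ ≈ 0.16667)
1/(7361 + (1561 + d*((3 + 3)*1))/(2367 + 2642)) = 1/(7361 + (1561 + ((3 + 3)*1)/6)/(2367 + 2642)) = 1/(7361 + (1561 + (6*1)/6)/5009) = 1/(7361 + (1561 + (⅙)*6)*(1/5009)) = 1/(7361 + (1561 + 1)*(1/5009)) = 1/(7361 + 1562*(1/5009)) = 1/(7361 + 1562/5009) = 1/(36872811/5009) = 5009/36872811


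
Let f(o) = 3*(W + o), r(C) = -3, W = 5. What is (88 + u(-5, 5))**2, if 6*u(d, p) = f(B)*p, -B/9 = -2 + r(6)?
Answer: 45369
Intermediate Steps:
B = 45 (B = -9*(-2 - 3) = -9*(-5) = 45)
f(o) = 15 + 3*o (f(o) = 3*(5 + o) = 15 + 3*o)
u(d, p) = 25*p (u(d, p) = ((15 + 3*45)*p)/6 = ((15 + 135)*p)/6 = (150*p)/6 = 25*p)
(88 + u(-5, 5))**2 = (88 + 25*5)**2 = (88 + 125)**2 = 213**2 = 45369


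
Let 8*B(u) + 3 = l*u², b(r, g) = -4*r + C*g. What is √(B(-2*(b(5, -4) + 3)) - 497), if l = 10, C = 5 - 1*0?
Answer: √101562/4 ≈ 79.672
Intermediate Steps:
C = 5 (C = 5 + 0 = 5)
b(r, g) = -4*r + 5*g
B(u) = -3/8 + 5*u²/4 (B(u) = -3/8 + (10*u²)/8 = -3/8 + 5*u²/4)
√(B(-2*(b(5, -4) + 3)) - 497) = √((-3/8 + 5*(-2*((-4*5 + 5*(-4)) + 3))²/4) - 497) = √((-3/8 + 5*(-2*((-20 - 20) + 3))²/4) - 497) = √((-3/8 + 5*(-2*(-40 + 3))²/4) - 497) = √((-3/8 + 5*(-2*(-37))²/4) - 497) = √((-3/8 + (5/4)*74²) - 497) = √((-3/8 + (5/4)*5476) - 497) = √((-3/8 + 6845) - 497) = √(54757/8 - 497) = √(50781/8) = √101562/4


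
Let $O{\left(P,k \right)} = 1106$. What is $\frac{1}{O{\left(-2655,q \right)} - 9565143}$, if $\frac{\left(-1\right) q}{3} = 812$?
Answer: $- \frac{1}{9564037} \approx -1.0456 \cdot 10^{-7}$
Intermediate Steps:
$q = -2436$ ($q = \left(-3\right) 812 = -2436$)
$\frac{1}{O{\left(-2655,q \right)} - 9565143} = \frac{1}{1106 - 9565143} = \frac{1}{-9564037} = - \frac{1}{9564037}$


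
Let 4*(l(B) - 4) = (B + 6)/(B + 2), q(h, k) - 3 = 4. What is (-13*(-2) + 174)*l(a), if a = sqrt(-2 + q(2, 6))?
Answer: 450 + 200*sqrt(5) ≈ 897.21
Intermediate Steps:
q(h, k) = 7 (q(h, k) = 3 + 4 = 7)
a = sqrt(5) (a = sqrt(-2 + 7) = sqrt(5) ≈ 2.2361)
l(B) = 4 + (6 + B)/(4*(2 + B)) (l(B) = 4 + ((B + 6)/(B + 2))/4 = 4 + ((6 + B)/(2 + B))/4 = 4 + (6 + B)/(4*(2 + B)))
(-13*(-2) + 174)*l(a) = (-13*(-2) + 174)*((38 + 17*sqrt(5))/(4*(2 + sqrt(5)))) = (26 + 174)*((38 + 17*sqrt(5))/(4*(2 + sqrt(5)))) = 200*((38 + 17*sqrt(5))/(4*(2 + sqrt(5)))) = 50*(38 + 17*sqrt(5))/(2 + sqrt(5))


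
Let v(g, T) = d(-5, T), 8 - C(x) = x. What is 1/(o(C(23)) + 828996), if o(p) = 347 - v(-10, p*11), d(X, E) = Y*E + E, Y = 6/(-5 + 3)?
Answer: 1/829013 ≈ 1.2063e-6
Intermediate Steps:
C(x) = 8 - x
Y = -3 (Y = 6/(-2) = 6*(-½) = -3)
d(X, E) = -2*E (d(X, E) = -3*E + E = -2*E)
v(g, T) = -2*T
o(p) = 347 + 22*p (o(p) = 347 - (-2)*p*11 = 347 - (-2)*11*p = 347 - (-22)*p = 347 + 22*p)
1/(o(C(23)) + 828996) = 1/((347 + 22*(8 - 1*23)) + 828996) = 1/((347 + 22*(8 - 23)) + 828996) = 1/((347 + 22*(-15)) + 828996) = 1/((347 - 330) + 828996) = 1/(17 + 828996) = 1/829013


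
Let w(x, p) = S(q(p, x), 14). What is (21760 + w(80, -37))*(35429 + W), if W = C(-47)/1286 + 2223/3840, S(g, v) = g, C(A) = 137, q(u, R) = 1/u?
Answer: 23477308929663057/30452480 ≈ 7.7095e+8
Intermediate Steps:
W = 564143/823040 (W = 137/1286 + 2223/3840 = 137*(1/1286) + 2223*(1/3840) = 137/1286 + 741/1280 = 564143/823040 ≈ 0.68544)
w(x, p) = 1/p
(21760 + w(80, -37))*(35429 + W) = (21760 + 1/(-37))*(35429 + 564143/823040) = (21760 - 1/37)*(29160048303/823040) = (805119/37)*(29160048303/823040) = 23477308929663057/30452480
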